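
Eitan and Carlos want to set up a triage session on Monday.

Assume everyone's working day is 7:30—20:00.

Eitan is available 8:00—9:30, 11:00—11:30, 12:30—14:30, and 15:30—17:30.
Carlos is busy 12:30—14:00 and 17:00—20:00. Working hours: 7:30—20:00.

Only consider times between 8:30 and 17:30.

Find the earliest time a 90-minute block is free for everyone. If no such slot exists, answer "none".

15:30

Carlos free within 07:30–20:00: 07:30–12:30, 14:00–17:00.
Eitan ∩ Carlos: 08:00–09:30, 11:00–11:30, 14:00–14:30, 15:30–17:00.
Restricted to 08:30–17:30: 08:30–09:30, 11:00–11:30, 14:00–14:30, 15:30–17:00.
Windows ≥ 90 min: 15:30–17:00.
Earliest such window starts at 15:30.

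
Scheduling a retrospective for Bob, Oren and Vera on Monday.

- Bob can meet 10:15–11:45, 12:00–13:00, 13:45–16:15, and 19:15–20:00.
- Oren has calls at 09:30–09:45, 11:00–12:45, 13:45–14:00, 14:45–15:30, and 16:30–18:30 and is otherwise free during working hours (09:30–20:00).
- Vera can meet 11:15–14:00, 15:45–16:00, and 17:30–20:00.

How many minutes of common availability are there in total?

75 minutes

Oren free within 09:30–20:00: 09:45–11:00, 12:45–13:45, 14:00–14:45, 15:30–16:30, 18:30–20:00.
Bob ∩ Oren: 10:15–11:00, 12:45–13:00, 14:00–14:45, 15:30–16:15, 19:15–20:00.
Bob ∩ Oren ∩ Vera: 12:45–13:00, 15:45–16:00, 19:15–20:00.
Total common minutes: 15 + 15 + 45 = 75.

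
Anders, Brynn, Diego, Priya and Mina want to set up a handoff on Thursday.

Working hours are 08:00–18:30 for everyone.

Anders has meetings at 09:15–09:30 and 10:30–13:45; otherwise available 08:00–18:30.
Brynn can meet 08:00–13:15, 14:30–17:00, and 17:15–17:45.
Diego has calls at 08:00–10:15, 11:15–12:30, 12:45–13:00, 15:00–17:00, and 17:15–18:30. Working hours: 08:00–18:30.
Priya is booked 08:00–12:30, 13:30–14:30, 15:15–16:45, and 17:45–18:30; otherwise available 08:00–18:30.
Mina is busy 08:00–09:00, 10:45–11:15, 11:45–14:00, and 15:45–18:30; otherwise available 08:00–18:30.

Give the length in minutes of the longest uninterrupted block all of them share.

30 minutes

Anders free within 08:00–18:30: 08:00–09:15, 09:30–10:30, 13:45–18:30.
Diego free within 08:00–18:30: 10:15–11:15, 12:30–12:45, 13:00–15:00, 17:00–17:15.
Priya free within 08:00–18:30: 12:30–13:30, 14:30–15:15, 16:45–17:45.
Mina free within 08:00–18:30: 09:00–10:45, 11:15–11:45, 14:00–15:45.
Anders ∩ Brynn: 08:00–09:15, 09:30–10:30, 14:30–17:00, 17:15–17:45.
Anders ∩ Brynn ∩ Diego: 10:15–10:30, 14:30–15:00.
Anders ∩ Brynn ∩ Diego ∩ Priya: 14:30–15:00.
Anders ∩ Brynn ∩ Diego ∩ Priya ∩ Mina: 14:30–15:00.
Single common window of 30 minutes.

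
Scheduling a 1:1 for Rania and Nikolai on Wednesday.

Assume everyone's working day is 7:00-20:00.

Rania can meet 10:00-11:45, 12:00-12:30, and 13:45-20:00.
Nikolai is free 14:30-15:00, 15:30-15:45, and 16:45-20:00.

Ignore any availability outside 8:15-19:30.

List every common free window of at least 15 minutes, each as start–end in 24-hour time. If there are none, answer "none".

14:30–15:00, 15:30–15:45, 16:45–19:30

Rania ∩ Nikolai: 14:30–15:00, 15:30–15:45, 16:45–20:00.
Restricted to 08:15–19:30: 14:30–15:00, 15:30–15:45, 16:45–19:30.
Windows ≥ 15 min: 14:30–15:00, 15:30–15:45, 16:45–19:30.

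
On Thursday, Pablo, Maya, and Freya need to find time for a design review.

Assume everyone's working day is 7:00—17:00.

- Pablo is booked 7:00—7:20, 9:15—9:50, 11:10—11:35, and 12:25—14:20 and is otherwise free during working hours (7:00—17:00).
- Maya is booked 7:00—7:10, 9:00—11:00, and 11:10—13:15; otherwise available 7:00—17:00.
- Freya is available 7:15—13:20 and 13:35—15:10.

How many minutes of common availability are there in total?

160 minutes

Pablo free within 07:00–17:00: 07:20–09:15, 09:50–11:10, 11:35–12:25, 14:20–17:00.
Maya free within 07:00–17:00: 07:10–09:00, 11:00–11:10, 13:15–17:00.
Pablo ∩ Maya: 07:20–09:00, 11:00–11:10, 14:20–17:00.
Pablo ∩ Maya ∩ Freya: 07:20–09:00, 11:00–11:10, 14:20–15:10.
Total common minutes: 100 + 10 + 50 = 160.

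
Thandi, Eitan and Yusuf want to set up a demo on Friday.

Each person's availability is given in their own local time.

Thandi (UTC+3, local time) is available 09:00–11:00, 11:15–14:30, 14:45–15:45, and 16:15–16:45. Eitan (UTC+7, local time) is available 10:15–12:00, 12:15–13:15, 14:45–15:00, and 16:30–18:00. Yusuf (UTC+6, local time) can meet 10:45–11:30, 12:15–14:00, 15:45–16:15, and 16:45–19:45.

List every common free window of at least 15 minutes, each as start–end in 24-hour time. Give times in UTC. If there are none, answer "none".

Thandi → UTC: 06:00–08:00, 08:15–11:30, 11:45–12:45, 13:15–13:45.
Eitan → UTC: 03:15–05:00, 05:15–06:15, 07:45–08:00, 09:30–11:00.
Yusuf → UTC: 04:45–05:30, 06:15–08:00, 09:45–10:15, 10:45–13:45.
Thandi ∩ Eitan: 06:00–06:15, 07:45–08:00, 09:30–11:00.
Thandi ∩ Eitan ∩ Yusuf: 07:45–08:00, 09:45–10:15, 10:45–11:00.
Windows ≥ 15 min: 07:45–08:00, 09:45–10:15, 10:45–11:00.

07:45–08:00, 09:45–10:15, 10:45–11:00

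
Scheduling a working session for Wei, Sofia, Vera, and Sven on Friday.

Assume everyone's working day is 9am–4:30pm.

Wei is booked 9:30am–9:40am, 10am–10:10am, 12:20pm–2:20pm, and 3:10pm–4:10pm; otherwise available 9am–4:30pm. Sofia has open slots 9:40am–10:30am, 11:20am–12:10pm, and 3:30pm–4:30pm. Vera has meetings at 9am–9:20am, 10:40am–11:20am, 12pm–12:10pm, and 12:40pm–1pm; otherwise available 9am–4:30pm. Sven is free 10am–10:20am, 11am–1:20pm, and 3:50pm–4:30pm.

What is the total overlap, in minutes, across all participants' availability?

70 minutes

Wei free within 09:00–16:30: 09:00–09:30, 09:40–10:00, 10:10–12:20, 14:20–15:10, 16:10–16:30.
Vera free within 09:00–16:30: 09:20–10:40, 11:20–12:00, 12:10–12:40, 13:00–16:30.
Wei ∩ Sofia: 09:40–10:00, 10:10–10:30, 11:20–12:10, 16:10–16:30.
Wei ∩ Sofia ∩ Vera: 09:40–10:00, 10:10–10:30, 11:20–12:00, 16:10–16:30.
Wei ∩ Sofia ∩ Vera ∩ Sven: 10:10–10:20, 11:20–12:00, 16:10–16:30.
Total common minutes: 10 + 40 + 20 = 70.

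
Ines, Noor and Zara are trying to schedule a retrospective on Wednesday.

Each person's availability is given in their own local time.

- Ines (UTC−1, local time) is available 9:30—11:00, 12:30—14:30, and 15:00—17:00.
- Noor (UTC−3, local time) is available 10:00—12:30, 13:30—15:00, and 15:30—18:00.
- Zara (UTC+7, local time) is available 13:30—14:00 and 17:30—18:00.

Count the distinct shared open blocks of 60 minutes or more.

0

Ines → UTC: 10:30–12:00, 13:30–15:30, 16:00–18:00.
Noor → UTC: 13:00–15:30, 16:30–18:00, 18:30–21:00.
Zara → UTC: 06:30–07:00, 10:30–11:00.
Ines ∩ Noor: 13:30–15:30, 16:30–18:00.
Ines ∩ Noor ∩ Zara: (none).
Windows ≥ 60 min: (none).
That's 0 windows.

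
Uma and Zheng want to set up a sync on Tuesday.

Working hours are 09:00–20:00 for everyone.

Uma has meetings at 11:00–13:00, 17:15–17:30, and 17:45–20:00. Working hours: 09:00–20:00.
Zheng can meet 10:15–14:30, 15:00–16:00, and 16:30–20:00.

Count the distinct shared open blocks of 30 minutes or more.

4

Uma free within 09:00–20:00: 09:00–11:00, 13:00–17:15, 17:30–17:45.
Uma ∩ Zheng: 10:15–11:00, 13:00–14:30, 15:00–16:00, 16:30–17:15, 17:30–17:45.
Windows ≥ 30 min: 10:15–11:00, 13:00–14:30, 15:00–16:00, 16:30–17:15.
That's 4 windows.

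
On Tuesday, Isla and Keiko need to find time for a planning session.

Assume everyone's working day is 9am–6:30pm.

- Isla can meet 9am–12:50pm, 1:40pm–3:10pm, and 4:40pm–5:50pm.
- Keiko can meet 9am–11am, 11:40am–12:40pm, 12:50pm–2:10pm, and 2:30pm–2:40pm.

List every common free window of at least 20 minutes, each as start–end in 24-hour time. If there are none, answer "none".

Isla ∩ Keiko: 09:00–11:00, 11:40–12:40, 13:40–14:10, 14:30–14:40.
Windows ≥ 20 min: 09:00–11:00, 11:40–12:40, 13:40–14:10.

09:00–11:00, 11:40–12:40, 13:40–14:10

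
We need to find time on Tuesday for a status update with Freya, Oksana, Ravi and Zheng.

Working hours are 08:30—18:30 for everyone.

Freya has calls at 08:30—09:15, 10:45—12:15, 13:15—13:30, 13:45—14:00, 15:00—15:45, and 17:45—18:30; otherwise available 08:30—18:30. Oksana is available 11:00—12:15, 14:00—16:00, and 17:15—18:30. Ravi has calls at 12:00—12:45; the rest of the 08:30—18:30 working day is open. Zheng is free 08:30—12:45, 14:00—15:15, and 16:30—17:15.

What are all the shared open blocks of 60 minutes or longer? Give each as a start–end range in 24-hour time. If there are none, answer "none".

Freya free within 08:30–18:30: 09:15–10:45, 12:15–13:15, 13:30–13:45, 14:00–15:00, 15:45–17:45.
Ravi free within 08:30–18:30: 08:30–12:00, 12:45–18:30.
Freya ∩ Oksana: 14:00–15:00, 15:45–16:00, 17:15–17:45.
Freya ∩ Oksana ∩ Ravi: 14:00–15:00, 15:45–16:00, 17:15–17:45.
Freya ∩ Oksana ∩ Ravi ∩ Zheng: 14:00–15:00.
Windows ≥ 60 min: 14:00–15:00.

14:00–15:00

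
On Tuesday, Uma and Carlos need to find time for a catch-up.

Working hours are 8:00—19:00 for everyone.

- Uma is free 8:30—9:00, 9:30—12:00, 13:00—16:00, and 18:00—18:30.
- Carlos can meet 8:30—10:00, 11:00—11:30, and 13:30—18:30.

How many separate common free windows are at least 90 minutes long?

Uma ∩ Carlos: 08:30–09:00, 09:30–10:00, 11:00–11:30, 13:30–16:00, 18:00–18:30.
Windows ≥ 90 min: 13:30–16:00.
That's 1 window.

1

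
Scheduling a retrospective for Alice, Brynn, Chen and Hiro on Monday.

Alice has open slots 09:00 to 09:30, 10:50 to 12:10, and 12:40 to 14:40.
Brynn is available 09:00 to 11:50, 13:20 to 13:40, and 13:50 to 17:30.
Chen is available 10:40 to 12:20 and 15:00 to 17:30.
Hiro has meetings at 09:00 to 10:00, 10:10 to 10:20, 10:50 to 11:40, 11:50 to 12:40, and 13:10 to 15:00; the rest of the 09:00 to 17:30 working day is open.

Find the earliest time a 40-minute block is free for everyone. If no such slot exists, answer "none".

Hiro free within 09:00–17:30: 10:00–10:10, 10:20–10:50, 11:40–11:50, 12:40–13:10, 15:00–17:30.
Alice ∩ Brynn: 09:00–09:30, 10:50–11:50, 13:20–13:40, 13:50–14:40.
Alice ∩ Brynn ∩ Chen: 10:50–11:50.
Alice ∩ Brynn ∩ Chen ∩ Hiro: 11:40–11:50.
Windows ≥ 40 min: (none).

none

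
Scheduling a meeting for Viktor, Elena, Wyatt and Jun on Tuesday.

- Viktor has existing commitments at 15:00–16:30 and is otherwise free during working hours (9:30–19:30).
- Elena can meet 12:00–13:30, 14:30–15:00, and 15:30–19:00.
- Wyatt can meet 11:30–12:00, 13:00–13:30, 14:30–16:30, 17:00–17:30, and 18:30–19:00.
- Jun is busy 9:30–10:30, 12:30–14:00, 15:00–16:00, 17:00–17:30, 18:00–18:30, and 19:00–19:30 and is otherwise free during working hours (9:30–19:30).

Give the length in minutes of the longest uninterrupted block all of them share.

30 minutes

Viktor free within 09:30–19:30: 09:30–15:00, 16:30–19:30.
Jun free within 09:30–19:30: 10:30–12:30, 14:00–15:00, 16:00–17:00, 17:30–18:00, 18:30–19:00.
Viktor ∩ Elena: 12:00–13:30, 14:30–15:00, 16:30–19:00.
Viktor ∩ Elena ∩ Wyatt: 13:00–13:30, 14:30–15:00, 17:00–17:30, 18:30–19:00.
Viktor ∩ Elena ∩ Wyatt ∩ Jun: 14:30–15:00, 18:30–19:00.
Common window lengths: 30, 30 min; longest is 30.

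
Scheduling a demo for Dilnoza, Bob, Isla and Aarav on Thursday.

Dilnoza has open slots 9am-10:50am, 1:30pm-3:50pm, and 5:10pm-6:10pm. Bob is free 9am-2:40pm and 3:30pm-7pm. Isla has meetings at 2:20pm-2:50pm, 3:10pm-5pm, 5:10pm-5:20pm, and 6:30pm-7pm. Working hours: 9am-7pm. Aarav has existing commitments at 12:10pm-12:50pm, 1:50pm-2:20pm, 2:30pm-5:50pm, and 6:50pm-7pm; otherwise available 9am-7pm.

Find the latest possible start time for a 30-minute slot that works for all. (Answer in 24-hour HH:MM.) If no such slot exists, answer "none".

Isla free within 09:00–19:00: 09:00–14:20, 14:50–15:10, 17:00–17:10, 17:20–18:30.
Aarav free within 09:00–19:00: 09:00–12:10, 12:50–13:50, 14:20–14:30, 17:50–18:50.
Dilnoza ∩ Bob: 09:00–10:50, 13:30–14:40, 15:30–15:50, 17:10–18:10.
Dilnoza ∩ Bob ∩ Isla: 09:00–10:50, 13:30–14:20, 17:20–18:10.
Dilnoza ∩ Bob ∩ Isla ∩ Aarav: 09:00–10:50, 13:30–13:50, 17:50–18:10.
Windows ≥ 30 min: 09:00–10:50.
Latest start in the last window 09:00–10:50 is 10:50 − 30 min = 10:20.

10:20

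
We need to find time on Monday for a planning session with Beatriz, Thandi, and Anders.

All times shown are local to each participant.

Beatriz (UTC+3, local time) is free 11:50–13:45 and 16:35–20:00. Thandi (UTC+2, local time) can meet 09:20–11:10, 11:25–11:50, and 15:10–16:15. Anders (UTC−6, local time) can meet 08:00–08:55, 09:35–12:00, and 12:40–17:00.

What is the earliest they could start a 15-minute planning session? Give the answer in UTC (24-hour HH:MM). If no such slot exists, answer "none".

14:00

Beatriz → UTC: 08:50–10:45, 13:35–17:00.
Thandi → UTC: 07:20–09:10, 09:25–09:50, 13:10–14:15.
Anders → UTC: 14:00–14:55, 15:35–18:00, 18:40–23:00.
Beatriz ∩ Thandi: 08:50–09:10, 09:25–09:50, 13:35–14:15.
Beatriz ∩ Thandi ∩ Anders: 14:00–14:15.
Windows ≥ 15 min: 14:00–14:15.
Earliest such window starts at 14:00.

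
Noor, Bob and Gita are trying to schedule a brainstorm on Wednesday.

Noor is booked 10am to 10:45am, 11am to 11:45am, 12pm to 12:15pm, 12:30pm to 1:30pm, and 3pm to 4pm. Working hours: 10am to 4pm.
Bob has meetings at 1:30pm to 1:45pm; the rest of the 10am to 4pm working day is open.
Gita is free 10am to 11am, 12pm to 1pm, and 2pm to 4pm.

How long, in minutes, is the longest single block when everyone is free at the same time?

Noor free within 10:00–16:00: 10:45–11:00, 11:45–12:00, 12:15–12:30, 13:30–15:00.
Bob free within 10:00–16:00: 10:00–13:30, 13:45–16:00.
Noor ∩ Bob: 10:45–11:00, 11:45–12:00, 12:15–12:30, 13:45–15:00.
Noor ∩ Bob ∩ Gita: 10:45–11:00, 12:15–12:30, 14:00–15:00.
Common window lengths: 15, 15, 60 min; longest is 60.

60 minutes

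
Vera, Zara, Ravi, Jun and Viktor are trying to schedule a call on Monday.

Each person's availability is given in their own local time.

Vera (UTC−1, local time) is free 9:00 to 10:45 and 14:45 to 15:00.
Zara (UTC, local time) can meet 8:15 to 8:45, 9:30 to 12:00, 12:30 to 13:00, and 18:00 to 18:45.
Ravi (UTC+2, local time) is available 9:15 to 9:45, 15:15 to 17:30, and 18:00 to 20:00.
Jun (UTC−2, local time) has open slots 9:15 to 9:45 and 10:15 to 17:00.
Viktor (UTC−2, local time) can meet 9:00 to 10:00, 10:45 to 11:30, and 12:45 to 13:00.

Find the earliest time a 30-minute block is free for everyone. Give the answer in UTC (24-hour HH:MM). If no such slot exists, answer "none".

Vera → UTC: 10:00–11:45, 15:45–16:00.
Zara → UTC: 08:15–08:45, 09:30–12:00, 12:30–13:00, 18:00–18:45.
Ravi → UTC: 07:15–07:45, 13:15–15:30, 16:00–18:00.
Jun → UTC: 11:15–11:45, 12:15–19:00.
Viktor → UTC: 11:00–12:00, 12:45–13:30, 14:45–15:00.
Vera ∩ Zara: 10:00–11:45.
Vera ∩ Zara ∩ Ravi: (none).
Vera ∩ Zara ∩ Ravi ∩ Jun: (none).
Vera ∩ Zara ∩ Ravi ∩ Jun ∩ Viktor: (none).
Windows ≥ 30 min: (none).

none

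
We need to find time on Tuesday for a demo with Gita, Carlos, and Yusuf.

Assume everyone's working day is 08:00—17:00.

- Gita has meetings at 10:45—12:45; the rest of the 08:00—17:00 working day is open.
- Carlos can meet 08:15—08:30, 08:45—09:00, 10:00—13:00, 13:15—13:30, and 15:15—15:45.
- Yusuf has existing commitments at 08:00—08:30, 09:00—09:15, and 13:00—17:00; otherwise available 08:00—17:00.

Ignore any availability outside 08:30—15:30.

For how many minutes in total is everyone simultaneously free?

Gita free within 08:00–17:00: 08:00–10:45, 12:45–17:00.
Yusuf free within 08:00–17:00: 08:30–09:00, 09:15–13:00.
Gita ∩ Carlos: 08:15–08:30, 08:45–09:00, 10:00–10:45, 12:45–13:00, 13:15–13:30, 15:15–15:45.
Gita ∩ Carlos ∩ Yusuf: 08:45–09:00, 10:00–10:45, 12:45–13:00.
Restricted to 08:30–15:30: 08:45–09:00, 10:00–10:45, 12:45–13:00.
Total common minutes: 15 + 45 + 15 = 75.

75 minutes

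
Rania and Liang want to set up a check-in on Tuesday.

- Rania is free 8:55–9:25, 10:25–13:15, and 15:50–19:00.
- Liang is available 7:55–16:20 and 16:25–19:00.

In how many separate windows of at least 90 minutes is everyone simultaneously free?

2

Rania ∩ Liang: 08:55–09:25, 10:25–13:15, 15:50–16:20, 16:25–19:00.
Windows ≥ 90 min: 10:25–13:15, 16:25–19:00.
That's 2 windows.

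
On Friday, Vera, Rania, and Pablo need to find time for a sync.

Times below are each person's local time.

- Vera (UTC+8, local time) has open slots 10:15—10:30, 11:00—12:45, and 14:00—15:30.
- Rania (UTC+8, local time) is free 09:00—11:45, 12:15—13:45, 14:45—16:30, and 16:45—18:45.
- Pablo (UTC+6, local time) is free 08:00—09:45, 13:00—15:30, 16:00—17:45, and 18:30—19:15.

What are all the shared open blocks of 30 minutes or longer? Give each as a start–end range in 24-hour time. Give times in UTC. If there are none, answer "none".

Vera → UTC: 02:15–02:30, 03:00–04:45, 06:00–07:30.
Rania → UTC: 01:00–03:45, 04:15–05:45, 06:45–08:30, 08:45–10:45.
Pablo → UTC: 02:00–03:45, 07:00–09:30, 10:00–11:45, 12:30–13:15.
Vera ∩ Rania: 02:15–02:30, 03:00–03:45, 04:15–04:45, 06:45–07:30.
Vera ∩ Rania ∩ Pablo: 02:15–02:30, 03:00–03:45, 07:00–07:30.
Windows ≥ 30 min: 03:00–03:45, 07:00–07:30.

03:00–03:45, 07:00–07:30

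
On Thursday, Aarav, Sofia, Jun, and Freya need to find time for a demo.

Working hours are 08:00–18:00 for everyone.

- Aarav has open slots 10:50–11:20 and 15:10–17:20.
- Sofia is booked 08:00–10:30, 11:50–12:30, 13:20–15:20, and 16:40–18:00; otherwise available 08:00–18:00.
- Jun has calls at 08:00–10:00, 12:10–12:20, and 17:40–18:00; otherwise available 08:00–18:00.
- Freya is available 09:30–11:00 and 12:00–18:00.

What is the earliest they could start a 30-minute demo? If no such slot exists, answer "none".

Sofia free within 08:00–18:00: 10:30–11:50, 12:30–13:20, 15:20–16:40.
Jun free within 08:00–18:00: 10:00–12:10, 12:20–17:40.
Aarav ∩ Sofia: 10:50–11:20, 15:20–16:40.
Aarav ∩ Sofia ∩ Jun: 10:50–11:20, 15:20–16:40.
Aarav ∩ Sofia ∩ Jun ∩ Freya: 10:50–11:00, 15:20–16:40.
Windows ≥ 30 min: 15:20–16:40.
Earliest such window starts at 15:20.

15:20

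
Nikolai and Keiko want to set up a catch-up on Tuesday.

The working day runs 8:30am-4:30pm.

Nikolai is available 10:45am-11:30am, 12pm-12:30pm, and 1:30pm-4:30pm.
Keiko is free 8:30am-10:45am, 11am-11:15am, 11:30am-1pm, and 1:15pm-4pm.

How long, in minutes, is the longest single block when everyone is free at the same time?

Nikolai ∩ Keiko: 11:00–11:15, 12:00–12:30, 13:30–16:00.
Common window lengths: 15, 30, 150 min; longest is 150.

150 minutes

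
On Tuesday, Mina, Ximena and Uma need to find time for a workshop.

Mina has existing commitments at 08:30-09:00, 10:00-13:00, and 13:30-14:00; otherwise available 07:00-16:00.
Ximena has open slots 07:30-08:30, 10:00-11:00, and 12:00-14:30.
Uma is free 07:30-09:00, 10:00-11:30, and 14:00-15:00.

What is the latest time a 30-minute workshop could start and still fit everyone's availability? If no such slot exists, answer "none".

Mina free within 07:00–16:00: 07:00–08:30, 09:00–10:00, 13:00–13:30, 14:00–16:00.
Mina ∩ Ximena: 07:30–08:30, 13:00–13:30, 14:00–14:30.
Mina ∩ Ximena ∩ Uma: 07:30–08:30, 14:00–14:30.
Windows ≥ 30 min: 07:30–08:30, 14:00–14:30.
Latest start in the last window 14:00–14:30 is 14:30 − 30 min = 14:00.

14:00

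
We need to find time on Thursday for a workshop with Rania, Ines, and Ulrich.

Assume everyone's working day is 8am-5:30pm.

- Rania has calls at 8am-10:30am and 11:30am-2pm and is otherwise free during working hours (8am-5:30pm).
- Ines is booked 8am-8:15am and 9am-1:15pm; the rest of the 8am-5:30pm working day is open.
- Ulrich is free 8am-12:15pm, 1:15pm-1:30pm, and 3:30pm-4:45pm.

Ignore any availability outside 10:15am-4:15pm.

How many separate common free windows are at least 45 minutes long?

Rania free within 08:00–17:30: 10:30–11:30, 14:00–17:30.
Ines free within 08:00–17:30: 08:15–09:00, 13:15–17:30.
Rania ∩ Ines: 14:00–17:30.
Rania ∩ Ines ∩ Ulrich: 15:30–16:45.
Restricted to 10:15–16:15: 15:30–16:15.
Windows ≥ 45 min: 15:30–16:15.
That's 1 window.

1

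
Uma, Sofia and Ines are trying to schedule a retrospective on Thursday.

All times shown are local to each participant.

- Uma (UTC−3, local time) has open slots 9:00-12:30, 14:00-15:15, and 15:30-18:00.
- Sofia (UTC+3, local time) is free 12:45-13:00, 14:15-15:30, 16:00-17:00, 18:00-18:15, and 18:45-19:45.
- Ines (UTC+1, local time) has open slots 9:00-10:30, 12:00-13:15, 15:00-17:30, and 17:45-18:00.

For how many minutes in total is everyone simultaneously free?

30 minutes

Uma → UTC: 12:00–15:30, 17:00–18:15, 18:30–21:00.
Sofia → UTC: 09:45–10:00, 11:15–12:30, 13:00–14:00, 15:00–15:15, 15:45–16:45.
Ines → UTC: 08:00–09:30, 11:00–12:15, 14:00–16:30, 16:45–17:00.
Uma ∩ Sofia: 12:00–12:30, 13:00–14:00, 15:00–15:15.
Uma ∩ Sofia ∩ Ines: 12:00–12:15, 15:00–15:15.
Total common minutes: 15 + 15 = 30.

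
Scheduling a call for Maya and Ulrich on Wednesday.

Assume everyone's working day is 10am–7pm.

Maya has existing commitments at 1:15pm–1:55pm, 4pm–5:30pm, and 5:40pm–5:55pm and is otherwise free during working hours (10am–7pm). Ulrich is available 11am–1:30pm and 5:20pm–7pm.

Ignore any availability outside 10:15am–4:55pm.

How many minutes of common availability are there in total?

135 minutes

Maya free within 10:00–19:00: 10:00–13:15, 13:55–16:00, 17:30–17:40, 17:55–19:00.
Maya ∩ Ulrich: 11:00–13:15, 17:30–17:40, 17:55–19:00.
Restricted to 10:15–16:55: 11:00–13:15.
Total common minutes: 135.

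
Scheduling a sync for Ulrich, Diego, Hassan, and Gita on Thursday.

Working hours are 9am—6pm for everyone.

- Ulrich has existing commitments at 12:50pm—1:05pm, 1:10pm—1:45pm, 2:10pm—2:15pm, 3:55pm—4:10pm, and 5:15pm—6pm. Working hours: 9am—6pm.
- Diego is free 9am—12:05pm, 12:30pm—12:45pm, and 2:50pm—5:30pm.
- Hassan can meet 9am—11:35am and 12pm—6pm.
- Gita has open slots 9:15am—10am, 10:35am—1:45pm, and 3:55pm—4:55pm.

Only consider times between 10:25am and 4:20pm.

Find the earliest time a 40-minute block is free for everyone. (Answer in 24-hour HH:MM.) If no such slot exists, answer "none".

10:35

Ulrich free within 09:00–18:00: 09:00–12:50, 13:05–13:10, 13:45–14:10, 14:15–15:55, 16:10–17:15.
Ulrich ∩ Diego: 09:00–12:05, 12:30–12:45, 14:50–15:55, 16:10–17:15.
Ulrich ∩ Diego ∩ Hassan: 09:00–11:35, 12:00–12:05, 12:30–12:45, 14:50–15:55, 16:10–17:15.
Ulrich ∩ Diego ∩ Hassan ∩ Gita: 09:15–10:00, 10:35–11:35, 12:00–12:05, 12:30–12:45, 16:10–16:55.
Restricted to 10:25–16:20: 10:35–11:35, 12:00–12:05, 12:30–12:45, 16:10–16:20.
Windows ≥ 40 min: 10:35–11:35.
Earliest such window starts at 10:35.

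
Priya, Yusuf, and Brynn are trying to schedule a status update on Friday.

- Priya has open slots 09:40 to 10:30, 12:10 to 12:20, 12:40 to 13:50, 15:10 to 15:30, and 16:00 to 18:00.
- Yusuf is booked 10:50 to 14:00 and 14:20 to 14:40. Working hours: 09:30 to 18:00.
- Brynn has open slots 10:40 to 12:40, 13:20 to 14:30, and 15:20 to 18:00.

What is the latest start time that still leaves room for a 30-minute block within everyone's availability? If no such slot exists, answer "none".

Yusuf free within 09:30–18:00: 09:30–10:50, 14:00–14:20, 14:40–18:00.
Priya ∩ Yusuf: 09:40–10:30, 15:10–15:30, 16:00–18:00.
Priya ∩ Yusuf ∩ Brynn: 15:20–15:30, 16:00–18:00.
Windows ≥ 30 min: 16:00–18:00.
Latest start in the last window 16:00–18:00 is 18:00 − 30 min = 17:30.

17:30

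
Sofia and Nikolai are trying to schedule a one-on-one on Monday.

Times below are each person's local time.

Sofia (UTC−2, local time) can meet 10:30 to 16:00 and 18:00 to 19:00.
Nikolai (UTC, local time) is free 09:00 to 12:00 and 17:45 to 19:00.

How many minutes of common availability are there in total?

15 minutes

Sofia → UTC: 12:30–18:00, 20:00–21:00.
Nikolai → UTC: 09:00–12:00, 17:45–19:00.
Sofia ∩ Nikolai: 17:45–18:00.
Total common minutes: 15.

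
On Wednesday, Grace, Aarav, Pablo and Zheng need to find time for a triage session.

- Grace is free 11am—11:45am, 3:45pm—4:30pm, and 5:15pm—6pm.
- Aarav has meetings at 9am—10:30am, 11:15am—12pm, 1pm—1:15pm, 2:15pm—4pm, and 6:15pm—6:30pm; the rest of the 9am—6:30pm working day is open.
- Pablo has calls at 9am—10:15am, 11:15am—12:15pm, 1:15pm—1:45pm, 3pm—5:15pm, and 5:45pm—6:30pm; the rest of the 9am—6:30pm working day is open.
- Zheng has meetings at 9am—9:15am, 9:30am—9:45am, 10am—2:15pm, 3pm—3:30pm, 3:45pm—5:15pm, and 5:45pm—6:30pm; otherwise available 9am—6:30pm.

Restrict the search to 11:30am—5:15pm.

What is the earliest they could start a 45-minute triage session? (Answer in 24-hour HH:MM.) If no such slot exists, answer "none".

none

Aarav free within 09:00–18:30: 10:30–11:15, 12:00–13:00, 13:15–14:15, 16:00–18:15.
Pablo free within 09:00–18:30: 10:15–11:15, 12:15–13:15, 13:45–15:00, 17:15–17:45.
Zheng free within 09:00–18:30: 09:15–09:30, 09:45–10:00, 14:15–15:00, 15:30–15:45, 17:15–17:45.
Grace ∩ Aarav: 11:00–11:15, 16:00–16:30, 17:15–18:00.
Grace ∩ Aarav ∩ Pablo: 11:00–11:15, 17:15–17:45.
Grace ∩ Aarav ∩ Pablo ∩ Zheng: 17:15–17:45.
Restricted to 11:30–17:15: (none).
Windows ≥ 45 min: (none).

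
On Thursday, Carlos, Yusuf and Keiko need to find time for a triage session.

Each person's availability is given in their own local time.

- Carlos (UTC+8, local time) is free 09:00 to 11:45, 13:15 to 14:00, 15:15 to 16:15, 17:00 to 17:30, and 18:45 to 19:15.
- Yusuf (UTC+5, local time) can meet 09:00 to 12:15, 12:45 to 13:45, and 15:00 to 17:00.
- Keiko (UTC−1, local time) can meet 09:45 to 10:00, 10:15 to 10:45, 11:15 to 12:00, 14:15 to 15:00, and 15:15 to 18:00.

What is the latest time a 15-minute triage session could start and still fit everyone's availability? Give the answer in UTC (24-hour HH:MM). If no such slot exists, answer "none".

10:45

Carlos → UTC: 01:00–03:45, 05:15–06:00, 07:15–08:15, 09:00–09:30, 10:45–11:15.
Yusuf → UTC: 04:00–07:15, 07:45–08:45, 10:00–12:00.
Keiko → UTC: 10:45–11:00, 11:15–11:45, 12:15–13:00, 15:15–16:00, 16:15–19:00.
Carlos ∩ Yusuf: 05:15–06:00, 07:45–08:15, 10:45–11:15.
Carlos ∩ Yusuf ∩ Keiko: 10:45–11:00.
Windows ≥ 15 min: 10:45–11:00.
Latest start in the last window 10:45–11:00 is 11:00 − 15 min = 10:45.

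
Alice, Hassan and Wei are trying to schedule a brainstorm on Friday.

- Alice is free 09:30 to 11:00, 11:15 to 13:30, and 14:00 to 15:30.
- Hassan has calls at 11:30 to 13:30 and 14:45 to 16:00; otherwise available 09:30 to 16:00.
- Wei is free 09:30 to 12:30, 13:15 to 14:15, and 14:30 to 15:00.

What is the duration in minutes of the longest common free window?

90 minutes

Hassan free within 09:30–16:00: 09:30–11:30, 13:30–14:45.
Alice ∩ Hassan: 09:30–11:00, 11:15–11:30, 14:00–14:45.
Alice ∩ Hassan ∩ Wei: 09:30–11:00, 11:15–11:30, 14:00–14:15, 14:30–14:45.
Common window lengths: 90, 15, 15, 15 min; longest is 90.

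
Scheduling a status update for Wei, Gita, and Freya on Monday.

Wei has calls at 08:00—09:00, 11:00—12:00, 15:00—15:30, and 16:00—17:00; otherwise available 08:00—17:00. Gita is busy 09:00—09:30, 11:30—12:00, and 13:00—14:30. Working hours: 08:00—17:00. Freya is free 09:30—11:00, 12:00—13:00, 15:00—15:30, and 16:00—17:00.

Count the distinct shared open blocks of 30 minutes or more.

2

Wei free within 08:00–17:00: 09:00–11:00, 12:00–15:00, 15:30–16:00.
Gita free within 08:00–17:00: 08:00–09:00, 09:30–11:30, 12:00–13:00, 14:30–17:00.
Wei ∩ Gita: 09:30–11:00, 12:00–13:00, 14:30–15:00, 15:30–16:00.
Wei ∩ Gita ∩ Freya: 09:30–11:00, 12:00–13:00.
Windows ≥ 30 min: 09:30–11:00, 12:00–13:00.
That's 2 windows.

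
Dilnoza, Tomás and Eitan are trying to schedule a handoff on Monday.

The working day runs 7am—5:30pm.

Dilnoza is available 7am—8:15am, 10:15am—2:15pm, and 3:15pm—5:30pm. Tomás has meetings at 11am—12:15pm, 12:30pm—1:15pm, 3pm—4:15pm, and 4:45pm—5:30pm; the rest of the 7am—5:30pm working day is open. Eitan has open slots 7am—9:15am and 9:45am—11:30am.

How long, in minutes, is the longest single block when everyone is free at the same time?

75 minutes

Tomás free within 07:00–17:30: 07:00–11:00, 12:15–12:30, 13:15–15:00, 16:15–16:45.
Dilnoza ∩ Tomás: 07:00–08:15, 10:15–11:00, 12:15–12:30, 13:15–14:15, 16:15–16:45.
Dilnoza ∩ Tomás ∩ Eitan: 07:00–08:15, 10:15–11:00.
Common window lengths: 75, 45 min; longest is 75.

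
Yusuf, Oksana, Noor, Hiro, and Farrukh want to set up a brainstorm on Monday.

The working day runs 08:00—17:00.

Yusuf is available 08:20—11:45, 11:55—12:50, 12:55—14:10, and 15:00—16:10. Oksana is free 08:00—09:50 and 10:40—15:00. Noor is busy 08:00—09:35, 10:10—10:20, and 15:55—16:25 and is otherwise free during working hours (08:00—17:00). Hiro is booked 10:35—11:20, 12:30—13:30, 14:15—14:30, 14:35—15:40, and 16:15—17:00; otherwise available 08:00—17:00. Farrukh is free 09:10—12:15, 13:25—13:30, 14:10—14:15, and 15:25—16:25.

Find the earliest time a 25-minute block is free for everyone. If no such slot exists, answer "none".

11:20

Noor free within 08:00–17:00: 09:35–10:10, 10:20–15:55, 16:25–17:00.
Hiro free within 08:00–17:00: 08:00–10:35, 11:20–12:30, 13:30–14:15, 14:30–14:35, 15:40–16:15.
Yusuf ∩ Oksana: 08:20–09:50, 10:40–11:45, 11:55–12:50, 12:55–14:10.
Yusuf ∩ Oksana ∩ Noor: 09:35–09:50, 10:40–11:45, 11:55–12:50, 12:55–14:10.
Yusuf ∩ Oksana ∩ Noor ∩ Hiro: 09:35–09:50, 11:20–11:45, 11:55–12:30, 13:30–14:10.
Yusuf ∩ Oksana ∩ Noor ∩ Hiro ∩ Farrukh: 09:35–09:50, 11:20–11:45, 11:55–12:15.
Windows ≥ 25 min: 11:20–11:45.
Earliest such window starts at 11:20.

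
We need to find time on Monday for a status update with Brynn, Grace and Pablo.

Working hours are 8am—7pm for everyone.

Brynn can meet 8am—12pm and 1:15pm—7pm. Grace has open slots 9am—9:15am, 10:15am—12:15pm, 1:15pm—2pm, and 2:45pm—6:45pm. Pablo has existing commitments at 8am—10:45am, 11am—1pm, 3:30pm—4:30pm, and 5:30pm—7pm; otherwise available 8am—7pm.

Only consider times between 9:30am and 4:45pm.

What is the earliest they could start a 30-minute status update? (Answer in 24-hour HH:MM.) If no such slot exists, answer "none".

Pablo free within 08:00–19:00: 10:45–11:00, 13:00–15:30, 16:30–17:30.
Brynn ∩ Grace: 09:00–09:15, 10:15–12:00, 13:15–14:00, 14:45–18:45.
Brynn ∩ Grace ∩ Pablo: 10:45–11:00, 13:15–14:00, 14:45–15:30, 16:30–17:30.
Restricted to 09:30–16:45: 10:45–11:00, 13:15–14:00, 14:45–15:30, 16:30–16:45.
Windows ≥ 30 min: 13:15–14:00, 14:45–15:30.
Earliest such window starts at 13:15.

13:15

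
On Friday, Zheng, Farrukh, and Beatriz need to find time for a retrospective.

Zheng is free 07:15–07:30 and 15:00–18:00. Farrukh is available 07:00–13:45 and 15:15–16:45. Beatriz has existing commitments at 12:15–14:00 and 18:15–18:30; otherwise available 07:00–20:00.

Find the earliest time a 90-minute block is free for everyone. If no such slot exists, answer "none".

Beatriz free within 07:00–20:00: 07:00–12:15, 14:00–18:15, 18:30–20:00.
Zheng ∩ Farrukh: 07:15–07:30, 15:15–16:45.
Zheng ∩ Farrukh ∩ Beatriz: 07:15–07:30, 15:15–16:45.
Windows ≥ 90 min: 15:15–16:45.
Earliest such window starts at 15:15.

15:15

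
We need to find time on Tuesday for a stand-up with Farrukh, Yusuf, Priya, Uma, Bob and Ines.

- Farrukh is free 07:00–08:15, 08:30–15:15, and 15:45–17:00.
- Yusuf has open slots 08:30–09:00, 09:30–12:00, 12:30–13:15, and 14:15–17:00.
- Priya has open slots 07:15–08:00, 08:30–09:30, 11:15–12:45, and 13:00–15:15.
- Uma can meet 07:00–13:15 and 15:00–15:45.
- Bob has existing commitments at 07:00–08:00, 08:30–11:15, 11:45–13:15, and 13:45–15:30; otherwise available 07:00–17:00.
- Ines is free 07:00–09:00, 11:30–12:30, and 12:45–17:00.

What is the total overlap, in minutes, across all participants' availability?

Bob free within 07:00–17:00: 08:00–08:30, 11:15–11:45, 13:15–13:45, 15:30–17:00.
Farrukh ∩ Yusuf: 08:30–09:00, 09:30–12:00, 12:30–13:15, 14:15–15:15, 15:45–17:00.
Farrukh ∩ Yusuf ∩ Priya: 08:30–09:00, 11:15–12:00, 12:30–12:45, 13:00–13:15, 14:15–15:15.
Farrukh ∩ Yusuf ∩ Priya ∩ Uma: 08:30–09:00, 11:15–12:00, 12:30–12:45, 13:00–13:15, 15:00–15:15.
Farrukh ∩ Yusuf ∩ Priya ∩ Uma ∩ Bob: 11:15–11:45.
Farrukh ∩ Yusuf ∩ Priya ∩ Uma ∩ Bob ∩ Ines: 11:30–11:45.
Total common minutes: 15.

15 minutes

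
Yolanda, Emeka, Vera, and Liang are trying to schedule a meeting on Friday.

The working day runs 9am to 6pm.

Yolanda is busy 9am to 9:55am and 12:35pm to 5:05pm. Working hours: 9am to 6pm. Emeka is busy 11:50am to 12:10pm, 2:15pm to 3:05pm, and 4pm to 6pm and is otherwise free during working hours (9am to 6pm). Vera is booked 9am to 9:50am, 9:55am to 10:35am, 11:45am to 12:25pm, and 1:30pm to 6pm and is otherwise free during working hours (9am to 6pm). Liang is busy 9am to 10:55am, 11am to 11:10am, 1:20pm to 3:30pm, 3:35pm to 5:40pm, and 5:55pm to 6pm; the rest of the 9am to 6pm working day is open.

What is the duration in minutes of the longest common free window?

Yolanda free within 09:00–18:00: 09:55–12:35, 17:05–18:00.
Emeka free within 09:00–18:00: 09:00–11:50, 12:10–14:15, 15:05–16:00.
Vera free within 09:00–18:00: 09:50–09:55, 10:35–11:45, 12:25–13:30.
Liang free within 09:00–18:00: 10:55–11:00, 11:10–13:20, 15:30–15:35, 17:40–17:55.
Yolanda ∩ Emeka: 09:55–11:50, 12:10–12:35.
Yolanda ∩ Emeka ∩ Vera: 10:35–11:45, 12:25–12:35.
Yolanda ∩ Emeka ∩ Vera ∩ Liang: 10:55–11:00, 11:10–11:45, 12:25–12:35.
Common window lengths: 5, 35, 10 min; longest is 35.

35 minutes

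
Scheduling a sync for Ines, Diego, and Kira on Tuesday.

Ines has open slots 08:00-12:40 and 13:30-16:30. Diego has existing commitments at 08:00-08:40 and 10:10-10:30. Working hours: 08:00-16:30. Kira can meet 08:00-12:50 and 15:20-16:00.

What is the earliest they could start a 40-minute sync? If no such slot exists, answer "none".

08:40

Diego free within 08:00–16:30: 08:40–10:10, 10:30–16:30.
Ines ∩ Diego: 08:40–10:10, 10:30–12:40, 13:30–16:30.
Ines ∩ Diego ∩ Kira: 08:40–10:10, 10:30–12:40, 15:20–16:00.
Windows ≥ 40 min: 08:40–10:10, 10:30–12:40, 15:20–16:00.
Earliest such window starts at 08:40.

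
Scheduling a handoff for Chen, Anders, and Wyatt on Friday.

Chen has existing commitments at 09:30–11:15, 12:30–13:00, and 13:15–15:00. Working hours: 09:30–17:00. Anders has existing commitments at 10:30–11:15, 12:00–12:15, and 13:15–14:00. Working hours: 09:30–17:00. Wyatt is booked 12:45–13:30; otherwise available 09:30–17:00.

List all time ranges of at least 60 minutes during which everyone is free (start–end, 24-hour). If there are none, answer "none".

Chen free within 09:30–17:00: 11:15–12:30, 13:00–13:15, 15:00–17:00.
Anders free within 09:30–17:00: 09:30–10:30, 11:15–12:00, 12:15–13:15, 14:00–17:00.
Wyatt free within 09:30–17:00: 09:30–12:45, 13:30–17:00.
Chen ∩ Anders: 11:15–12:00, 12:15–12:30, 13:00–13:15, 15:00–17:00.
Chen ∩ Anders ∩ Wyatt: 11:15–12:00, 12:15–12:30, 15:00–17:00.
Windows ≥ 60 min: 15:00–17:00.

15:00–17:00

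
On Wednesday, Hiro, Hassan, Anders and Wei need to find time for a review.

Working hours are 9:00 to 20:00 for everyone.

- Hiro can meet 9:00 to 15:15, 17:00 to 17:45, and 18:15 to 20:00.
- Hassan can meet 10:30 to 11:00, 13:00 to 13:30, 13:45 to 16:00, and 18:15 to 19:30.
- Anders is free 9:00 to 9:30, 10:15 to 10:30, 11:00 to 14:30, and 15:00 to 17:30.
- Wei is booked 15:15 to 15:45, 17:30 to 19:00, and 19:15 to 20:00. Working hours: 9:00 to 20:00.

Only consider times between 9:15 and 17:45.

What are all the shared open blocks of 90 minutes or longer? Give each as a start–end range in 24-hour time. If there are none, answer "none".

Wei free within 09:00–20:00: 09:00–15:15, 15:45–17:30, 19:00–19:15.
Hiro ∩ Hassan: 10:30–11:00, 13:00–13:30, 13:45–15:15, 18:15–19:30.
Hiro ∩ Hassan ∩ Anders: 13:00–13:30, 13:45–14:30, 15:00–15:15.
Hiro ∩ Hassan ∩ Anders ∩ Wei: 13:00–13:30, 13:45–14:30, 15:00–15:15.
Restricted to 09:15–17:45: 13:00–13:30, 13:45–14:30, 15:00–15:15.
Windows ≥ 90 min: (none).

none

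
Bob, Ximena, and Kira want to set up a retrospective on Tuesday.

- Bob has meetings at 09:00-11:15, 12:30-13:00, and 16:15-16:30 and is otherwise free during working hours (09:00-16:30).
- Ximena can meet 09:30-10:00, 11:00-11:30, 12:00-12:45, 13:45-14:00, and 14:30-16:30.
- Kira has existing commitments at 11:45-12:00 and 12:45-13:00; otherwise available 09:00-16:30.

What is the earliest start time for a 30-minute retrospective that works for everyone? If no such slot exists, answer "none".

12:00

Bob free within 09:00–16:30: 11:15–12:30, 13:00–16:15.
Kira free within 09:00–16:30: 09:00–11:45, 12:00–12:45, 13:00–16:30.
Bob ∩ Ximena: 11:15–11:30, 12:00–12:30, 13:45–14:00, 14:30–16:15.
Bob ∩ Ximena ∩ Kira: 11:15–11:30, 12:00–12:30, 13:45–14:00, 14:30–16:15.
Windows ≥ 30 min: 12:00–12:30, 14:30–16:15.
Earliest such window starts at 12:00.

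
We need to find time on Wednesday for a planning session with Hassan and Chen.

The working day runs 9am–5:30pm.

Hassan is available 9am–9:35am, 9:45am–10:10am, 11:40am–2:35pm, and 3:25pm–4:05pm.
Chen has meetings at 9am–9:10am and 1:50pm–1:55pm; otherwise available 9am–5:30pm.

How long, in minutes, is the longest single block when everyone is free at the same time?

Chen free within 09:00–17:30: 09:10–13:50, 13:55–17:30.
Hassan ∩ Chen: 09:10–09:35, 09:45–10:10, 11:40–13:50, 13:55–14:35, 15:25–16:05.
Common window lengths: 25, 25, 130, 40, 40 min; longest is 130.

130 minutes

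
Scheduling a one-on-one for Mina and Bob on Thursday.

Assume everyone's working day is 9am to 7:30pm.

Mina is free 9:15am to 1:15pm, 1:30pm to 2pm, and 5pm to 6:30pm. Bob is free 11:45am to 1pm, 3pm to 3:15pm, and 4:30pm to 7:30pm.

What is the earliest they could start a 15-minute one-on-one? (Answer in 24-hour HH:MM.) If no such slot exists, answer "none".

11:45

Mina ∩ Bob: 11:45–13:00, 17:00–18:30.
Windows ≥ 15 min: 11:45–13:00, 17:00–18:30.
Earliest such window starts at 11:45.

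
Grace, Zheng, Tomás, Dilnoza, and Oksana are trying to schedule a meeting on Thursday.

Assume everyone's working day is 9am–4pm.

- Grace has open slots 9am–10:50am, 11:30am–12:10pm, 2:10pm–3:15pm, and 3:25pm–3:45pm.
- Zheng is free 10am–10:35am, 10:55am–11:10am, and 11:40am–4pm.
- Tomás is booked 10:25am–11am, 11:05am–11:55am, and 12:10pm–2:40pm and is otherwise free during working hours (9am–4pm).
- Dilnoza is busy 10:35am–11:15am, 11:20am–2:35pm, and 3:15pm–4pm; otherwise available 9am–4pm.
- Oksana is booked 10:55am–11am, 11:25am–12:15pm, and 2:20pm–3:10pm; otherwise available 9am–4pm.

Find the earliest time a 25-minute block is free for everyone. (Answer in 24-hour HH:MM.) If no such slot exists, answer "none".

Tomás free within 09:00–16:00: 09:00–10:25, 11:00–11:05, 11:55–12:10, 14:40–16:00.
Dilnoza free within 09:00–16:00: 09:00–10:35, 11:15–11:20, 14:35–15:15.
Oksana free within 09:00–16:00: 09:00–10:55, 11:00–11:25, 12:15–14:20, 15:10–16:00.
Grace ∩ Zheng: 10:00–10:35, 11:40–12:10, 14:10–15:15, 15:25–15:45.
Grace ∩ Zheng ∩ Tomás: 10:00–10:25, 11:55–12:10, 14:40–15:15, 15:25–15:45.
Grace ∩ Zheng ∩ Tomás ∩ Dilnoza: 10:00–10:25, 14:40–15:15.
Grace ∩ Zheng ∩ Tomás ∩ Dilnoza ∩ Oksana: 10:00–10:25, 15:10–15:15.
Windows ≥ 25 min: 10:00–10:25.
Earliest such window starts at 10:00.

10:00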